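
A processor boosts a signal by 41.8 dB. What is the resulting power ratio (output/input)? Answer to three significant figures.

Power ratio = 10^(dB/10).
10^(41.8/10) = 10^(4.180) = 15100.

15100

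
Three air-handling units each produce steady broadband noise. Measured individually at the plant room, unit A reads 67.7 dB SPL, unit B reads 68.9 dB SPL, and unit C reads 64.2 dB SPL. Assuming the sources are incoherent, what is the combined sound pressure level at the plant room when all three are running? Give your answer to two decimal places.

72.12 dB SPL

Add the sources as powers (linear), then convert back to dB:
L_total = 10·log₁₀(10^(67.7/10) + 10^(68.9/10) + 10^(64.2/10)) = 10·log₁₀(16280000) = 72.12 dB SPL.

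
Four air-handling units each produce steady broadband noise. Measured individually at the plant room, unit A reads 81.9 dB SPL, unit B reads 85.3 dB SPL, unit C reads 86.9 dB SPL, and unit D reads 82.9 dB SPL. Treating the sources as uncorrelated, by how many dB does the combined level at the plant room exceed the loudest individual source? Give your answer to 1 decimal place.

Uncorrelated sources add in intensity (power), not in dB.
L_total = 10·log₁₀(10^(81.9/10) + 10^(85.3/10) + 10^(86.9/10) + 10^(82.9/10)) = 90.71 dB SPL.
Excess over the loudest (86.9 dB): 90.71 − 86.9 = 3.8 dB.

3.8 dB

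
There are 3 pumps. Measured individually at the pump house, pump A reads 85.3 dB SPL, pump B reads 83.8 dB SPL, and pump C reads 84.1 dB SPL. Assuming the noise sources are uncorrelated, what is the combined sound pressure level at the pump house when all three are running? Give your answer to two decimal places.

89.22 dB SPL

Uncorrelated sources add in intensity (power), not in dB.
L_total = 10·log₁₀(10^(85.3/10) + 10^(83.8/10) + 10^(84.1/10)) = 10·log₁₀(835800000) = 89.22 dB SPL.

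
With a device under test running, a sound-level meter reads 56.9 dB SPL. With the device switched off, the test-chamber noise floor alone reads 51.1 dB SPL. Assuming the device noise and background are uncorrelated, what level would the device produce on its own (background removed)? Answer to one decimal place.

55.6 dB SPL

Remove the background by subtracting linear intensities:
L_src = 10·log₁₀(10^(56.9/10) − 10^(51.1/10)) = 10·log₁₀(361000) = 55.6 dB SPL.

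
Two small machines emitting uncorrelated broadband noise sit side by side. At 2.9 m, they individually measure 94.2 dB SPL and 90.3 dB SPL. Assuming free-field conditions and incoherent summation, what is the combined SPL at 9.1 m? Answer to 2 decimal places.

85.75 dB SPL

Combined at 2.9 m: 10·log₁₀(10^(94.2/10)+10^(90.3/10)) = 95.684 dB SPL.
Then apply −20·log₁₀(9.1/2.9) = -9.933 dB → 85.75 dB SPL.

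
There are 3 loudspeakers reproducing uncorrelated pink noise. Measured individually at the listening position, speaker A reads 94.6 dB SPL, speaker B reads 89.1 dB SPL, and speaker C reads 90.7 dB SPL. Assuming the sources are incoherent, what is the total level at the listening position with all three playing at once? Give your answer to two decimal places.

96.88 dB SPL

Incoherent sources sum as intensities:
L_total = 10·log₁₀(10^(94.6/10) + 10^(89.1/10) + 10^(90.7/10)) = 10·log₁₀(4872000000) = 96.88 dB SPL.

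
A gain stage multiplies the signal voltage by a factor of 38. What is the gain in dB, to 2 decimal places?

For a voltage ratio, dB = 20·log₁₀(V₂/V₁).
20·log₁₀(38) = 31.60 dB.

31.60 dB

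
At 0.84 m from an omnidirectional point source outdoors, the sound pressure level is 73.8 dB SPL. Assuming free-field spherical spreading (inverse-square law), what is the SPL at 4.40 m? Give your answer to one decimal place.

For a point source in a free field, ΔL = −20·log₁₀(d₂/d₁).
ΔL = −20·log₁₀(4.40/0.84) = -14.38 dB, so L₂ = 73.8 + (-14.38) = 59.4 dB SPL.

59.4 dB SPL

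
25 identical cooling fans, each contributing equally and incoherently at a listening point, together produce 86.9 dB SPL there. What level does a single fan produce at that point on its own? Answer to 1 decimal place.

72.9 dB SPL

25 equal incoherent sources add 10·log₁₀(25) = 13.98 dB over one source.
L_one = 86.9 − 13.98 = 72.9 dB SPL.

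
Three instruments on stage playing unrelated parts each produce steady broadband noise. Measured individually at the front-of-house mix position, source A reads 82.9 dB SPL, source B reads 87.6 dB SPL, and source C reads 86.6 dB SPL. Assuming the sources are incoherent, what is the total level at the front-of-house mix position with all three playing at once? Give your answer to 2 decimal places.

Uncorrelated sources add in intensity (power), not in dB.
L_total = 10·log₁₀(10^(82.9/10) + 10^(87.6/10) + 10^(86.6/10)) = 10·log₁₀(1228000000) = 90.89 dB SPL.

90.89 dB SPL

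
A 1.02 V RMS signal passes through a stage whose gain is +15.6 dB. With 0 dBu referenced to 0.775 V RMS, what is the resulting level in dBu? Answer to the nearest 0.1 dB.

Input level: 20·log₁₀(1.02/0.775) = 2.39 dBu.
Output: 2.39 + 15.6 = +18.0 dBu.

+18.0 dBu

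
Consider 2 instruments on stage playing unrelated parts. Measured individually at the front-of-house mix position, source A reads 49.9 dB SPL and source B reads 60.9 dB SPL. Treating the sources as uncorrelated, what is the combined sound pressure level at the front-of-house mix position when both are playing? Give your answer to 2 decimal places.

Incoherent sources sum as intensities:
L_total = 10·log₁₀(10^(49.9/10) + 10^(60.9/10)) = 10·log₁₀(1328000) = 61.23 dB SPL.

61.23 dB SPL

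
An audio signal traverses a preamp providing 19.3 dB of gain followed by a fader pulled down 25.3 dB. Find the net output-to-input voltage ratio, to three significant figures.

Net gain = 19.3 + (−25.3) = -6.0 dB.
Voltage ratio = 10^(-6.0/20) = 0.501.

0.501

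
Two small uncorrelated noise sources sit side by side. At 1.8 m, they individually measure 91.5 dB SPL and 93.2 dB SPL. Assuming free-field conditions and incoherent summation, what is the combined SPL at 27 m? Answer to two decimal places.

71.92 dB SPL

Combined at 1.8 m: 10·log₁₀(10^(91.5/10)+10^(93.2/10)) = 95.443 dB SPL.
Then apply −20·log₁₀(27/1.8) = -23.522 dB → 71.92 dB SPL.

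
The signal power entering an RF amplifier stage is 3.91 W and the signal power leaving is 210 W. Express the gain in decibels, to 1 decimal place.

17.3 dB

Power ratio → dB uses the 10·log₁₀ form:
10·log₁₀(210/3.91) = 10·log₁₀(53.71) = 17.3 dB.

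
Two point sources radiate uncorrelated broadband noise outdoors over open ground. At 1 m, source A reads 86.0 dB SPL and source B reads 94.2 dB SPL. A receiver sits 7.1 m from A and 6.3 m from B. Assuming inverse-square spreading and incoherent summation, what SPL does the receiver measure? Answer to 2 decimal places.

At the listener: L_A = 86.0 − 20·log₁₀(7.1) = 68.975 dB; L_B = 94.2 − 20·log₁₀(6.3) = 78.213 dB.
Combined: 10·log₁₀(10^(68.975/10)+10^(78.213/10)) = 78.70 dB SPL.

78.70 dB SPL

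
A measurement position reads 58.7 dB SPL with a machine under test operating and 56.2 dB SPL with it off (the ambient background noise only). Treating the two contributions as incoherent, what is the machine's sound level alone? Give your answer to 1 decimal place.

Background correction is a power subtraction:
L_src = 10·log₁₀(10^(58.7/10) − 10^(56.2/10)) = 10·log₁₀(324400) = 55.1 dB SPL.

55.1 dB SPL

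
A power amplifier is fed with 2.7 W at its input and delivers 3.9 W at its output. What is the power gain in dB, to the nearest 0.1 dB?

Power is a power quantity, so gain = 10·log₁₀(P_out/P_in).
10·log₁₀(3.9/2.7) = 10·log₁₀(1.444) = 1.6 dB.

1.6 dB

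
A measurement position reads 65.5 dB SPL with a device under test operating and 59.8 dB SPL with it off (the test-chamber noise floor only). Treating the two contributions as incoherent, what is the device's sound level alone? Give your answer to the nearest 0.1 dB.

Background correction is a power subtraction:
L_src = 10·log₁₀(10^(65.5/10) − 10^(59.8/10)) = 10·log₁₀(2593000) = 64.1 dB SPL.

64.1 dB SPL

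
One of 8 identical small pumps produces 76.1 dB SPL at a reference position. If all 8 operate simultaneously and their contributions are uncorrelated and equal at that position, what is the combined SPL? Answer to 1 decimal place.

85.1 dB SPL

8 equal incoherent sources raise the level by 10·log₁₀(8) = 9.03 dB.
L_total = 76.1 + 9.03 = 85.1 dB SPL.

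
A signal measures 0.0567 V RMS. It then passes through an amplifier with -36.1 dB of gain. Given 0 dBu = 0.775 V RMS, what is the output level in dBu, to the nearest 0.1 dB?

Input level: 20·log₁₀(0.0567/0.775) = -22.71 dBu.
Output: -22.71 − 36.1 = -58.8 dBu.

-58.8 dBu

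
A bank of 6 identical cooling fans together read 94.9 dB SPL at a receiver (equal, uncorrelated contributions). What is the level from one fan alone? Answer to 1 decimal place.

87.1 dB SPL

6 equal incoherent sources add 10·log₁₀(6) = 7.78 dB over one source.
L_one = 94.9 − 7.78 = 87.1 dB SPL.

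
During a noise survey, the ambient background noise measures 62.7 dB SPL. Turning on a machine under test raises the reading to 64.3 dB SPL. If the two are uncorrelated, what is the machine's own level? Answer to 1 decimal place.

Remove the background by subtracting linear intensities:
L_src = 10·log₁₀(10^(64.3/10) − 10^(62.7/10)) = 10·log₁₀(829400) = 59.2 dB SPL.

59.2 dB SPL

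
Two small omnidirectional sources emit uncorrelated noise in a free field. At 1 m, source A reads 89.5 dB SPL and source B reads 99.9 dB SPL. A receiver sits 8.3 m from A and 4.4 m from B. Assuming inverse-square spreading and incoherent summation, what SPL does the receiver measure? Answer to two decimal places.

87.14 dB SPL

At the listener: L_A = 89.5 − 20·log₁₀(8.3) = 71.118 dB; L_B = 99.9 − 20·log₁₀(4.4) = 87.031 dB.
Combined: 10·log₁₀(10^(71.118/10)+10^(87.031/10)) = 87.14 dB SPL.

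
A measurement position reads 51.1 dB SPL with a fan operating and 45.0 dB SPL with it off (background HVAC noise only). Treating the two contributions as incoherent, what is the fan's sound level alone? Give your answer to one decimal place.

Remove the background by subtracting linear intensities:
L_src = 10·log₁₀(10^(51.1/10) − 10^(45.0/10)) = 10·log₁₀(97200) = 49.9 dB SPL.

49.9 dB SPL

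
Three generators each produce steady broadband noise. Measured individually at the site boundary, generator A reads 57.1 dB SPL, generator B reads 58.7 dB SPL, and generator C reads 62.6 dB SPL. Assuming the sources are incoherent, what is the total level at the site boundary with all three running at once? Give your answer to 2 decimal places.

64.88 dB SPL

Uncorrelated sources add in intensity (power), not in dB.
L_total = 10·log₁₀(10^(57.1/10) + 10^(58.7/10) + 10^(62.6/10)) = 10·log₁₀(3074000) = 64.88 dB SPL.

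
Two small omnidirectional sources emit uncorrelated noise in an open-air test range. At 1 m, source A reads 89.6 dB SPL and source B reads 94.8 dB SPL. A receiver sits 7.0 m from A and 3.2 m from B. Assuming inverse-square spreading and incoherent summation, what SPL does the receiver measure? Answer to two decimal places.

84.96 dB SPL

At the listener: L_A = 89.6 − 20·log₁₀(7.0) = 72.698 dB; L_B = 94.8 − 20·log₁₀(3.2) = 84.697 dB.
Combined: 10·log₁₀(10^(72.698/10)+10^(84.697/10)) = 84.96 dB SPL.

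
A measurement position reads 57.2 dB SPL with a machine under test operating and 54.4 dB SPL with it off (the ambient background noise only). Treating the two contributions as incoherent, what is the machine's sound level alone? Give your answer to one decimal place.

54.0 dB SPL

Subtract intensities: L_src = 10·log₁₀(10^(L_total/10) − 10^(L_bg/10)).
L_src = 10·log₁₀(10^(57.2/10) − 10^(54.4/10)) = 10·log₁₀(249400) = 54.0 dB SPL.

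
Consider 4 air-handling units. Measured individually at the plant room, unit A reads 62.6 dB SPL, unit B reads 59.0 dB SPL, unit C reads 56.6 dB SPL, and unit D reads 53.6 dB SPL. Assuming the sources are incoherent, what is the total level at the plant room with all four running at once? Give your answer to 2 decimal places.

65.19 dB SPL

Uncorrelated sources add in intensity (power), not in dB.
L_total = 10·log₁₀(10^(62.6/10) + 10^(59.0/10) + 10^(56.6/10) + 10^(53.6/10)) = 10·log₁₀(3300000) = 65.19 dB SPL.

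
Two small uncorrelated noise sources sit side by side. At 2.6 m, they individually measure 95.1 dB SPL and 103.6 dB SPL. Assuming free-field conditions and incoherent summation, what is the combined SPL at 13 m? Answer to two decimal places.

90.19 dB SPL

Combined at 2.6 m: 10·log₁₀(10^(95.1/10)+10^(103.6/10)) = 104.174 dB SPL.
Then apply −20·log₁₀(13/2.6) = -13.979 dB → 90.19 dB SPL.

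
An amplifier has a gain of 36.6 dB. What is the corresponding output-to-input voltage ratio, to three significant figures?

Voltage ratio = 10^(dB/20).
10^(36.6/20) = 10^(1.830) = 67.6.

67.6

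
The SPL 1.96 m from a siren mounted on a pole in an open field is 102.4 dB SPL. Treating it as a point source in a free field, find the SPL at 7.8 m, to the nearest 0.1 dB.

90.4 dB SPL

Free-field point source: level drops by 20·log₁₀ of the distance ratio.
ΔL = −20·log₁₀(7.8/1.96) = -12.00 dB, so L₂ = 102.4 + (-12.00) = 90.4 dB SPL.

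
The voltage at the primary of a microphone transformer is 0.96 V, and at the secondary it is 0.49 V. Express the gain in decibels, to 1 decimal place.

For a voltage ratio, dB = 20·log₁₀(V₂/V₁).
20·log₁₀(0.49/0.96) = 20·log₁₀(0.5104) = -5.8 dB.

-5.8 dB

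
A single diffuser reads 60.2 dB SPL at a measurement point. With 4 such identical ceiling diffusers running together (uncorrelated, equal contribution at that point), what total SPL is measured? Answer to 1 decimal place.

66.2 dB SPL

4 equal incoherent sources raise the level by 10·log₁₀(4) = 6.02 dB.
L_total = 60.2 + 6.02 = 66.2 dB SPL.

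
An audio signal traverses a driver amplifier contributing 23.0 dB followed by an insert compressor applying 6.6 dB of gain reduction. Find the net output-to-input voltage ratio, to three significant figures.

6.61

Net gain = 23.0 + (−6.6) = 16.4 dB.
Voltage ratio = 10^(16.4/20) = 6.61.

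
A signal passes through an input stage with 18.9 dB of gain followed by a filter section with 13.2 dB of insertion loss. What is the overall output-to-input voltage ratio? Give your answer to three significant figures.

Net gain = 18.9 + (−13.2) = 5.7 dB.
Voltage ratio = 10^(5.7/20) = 1.93.

1.93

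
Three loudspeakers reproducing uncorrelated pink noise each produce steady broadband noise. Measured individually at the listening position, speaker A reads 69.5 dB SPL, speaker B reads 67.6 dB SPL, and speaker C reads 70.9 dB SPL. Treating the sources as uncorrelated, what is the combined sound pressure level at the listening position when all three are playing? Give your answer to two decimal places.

74.31 dB SPL

Add the sources as powers (linear), then convert back to dB:
L_total = 10·log₁₀(10^(69.5/10) + 10^(67.6/10) + 10^(70.9/10)) = 10·log₁₀(26970000) = 74.31 dB SPL.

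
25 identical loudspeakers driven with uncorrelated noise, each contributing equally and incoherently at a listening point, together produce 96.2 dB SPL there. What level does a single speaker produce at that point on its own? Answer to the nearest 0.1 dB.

82.2 dB SPL

25 equal incoherent sources add 10·log₁₀(25) = 13.98 dB over one source.
L_one = 96.2 − 13.98 = 82.2 dB SPL.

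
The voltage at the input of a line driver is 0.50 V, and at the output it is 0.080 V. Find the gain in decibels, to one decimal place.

Voltage ratio → dB uses the 20·log₁₀ form:
20·log₁₀(0.080/0.50) = 20·log₁₀(0.1600) = -15.9 dB.

-15.9 dB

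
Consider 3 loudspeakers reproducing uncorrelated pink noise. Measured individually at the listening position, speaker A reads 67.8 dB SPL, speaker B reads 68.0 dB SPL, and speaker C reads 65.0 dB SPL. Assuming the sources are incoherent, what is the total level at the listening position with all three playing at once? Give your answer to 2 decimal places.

71.90 dB SPL

Uncorrelated sources add in intensity (power), not in dB.
L_total = 10·log₁₀(10^(67.8/10) + 10^(68.0/10) + 10^(65.0/10)) = 10·log₁₀(15500000) = 71.90 dB SPL.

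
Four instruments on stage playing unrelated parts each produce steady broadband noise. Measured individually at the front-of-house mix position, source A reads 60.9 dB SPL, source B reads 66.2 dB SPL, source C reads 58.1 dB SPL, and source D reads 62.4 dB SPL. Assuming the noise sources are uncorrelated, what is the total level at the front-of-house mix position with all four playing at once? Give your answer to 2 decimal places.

68.91 dB SPL

Add the sources as powers (linear), then convert back to dB:
L_total = 10·log₁₀(10^(60.9/10) + 10^(66.2/10) + 10^(58.1/10) + 10^(62.4/10)) = 10·log₁₀(7782000) = 68.91 dB SPL.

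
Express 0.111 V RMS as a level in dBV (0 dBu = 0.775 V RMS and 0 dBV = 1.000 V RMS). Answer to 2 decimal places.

dBV = 20·log₁₀(V / 1.000 V).
20·log₁₀(0.111/1.000) = -19.09 dBV.

-19.09 dBV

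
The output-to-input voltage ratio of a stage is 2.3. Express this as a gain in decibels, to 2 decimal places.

Voltage ratio → dB uses the 20·log₁₀ form:
20·log₁₀(2.3) = 7.23 dB.

7.23 dB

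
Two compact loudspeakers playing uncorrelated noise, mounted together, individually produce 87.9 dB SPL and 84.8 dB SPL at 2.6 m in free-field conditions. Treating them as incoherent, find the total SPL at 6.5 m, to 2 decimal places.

81.67 dB SPL

Combined at 2.6 m: 10·log₁₀(10^(87.9/10)+10^(84.8/10)) = 89.631 dB SPL.
Then apply −20·log₁₀(6.5/2.6) = -7.959 dB → 81.67 dB SPL.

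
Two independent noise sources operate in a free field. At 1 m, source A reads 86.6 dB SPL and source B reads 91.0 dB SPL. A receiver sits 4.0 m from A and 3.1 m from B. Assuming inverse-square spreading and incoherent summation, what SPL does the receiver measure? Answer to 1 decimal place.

82.0 dB SPL

At the listener: L_A = 86.6 − 20·log₁₀(4.0) = 74.56 dB; L_B = 91.0 − 20·log₁₀(3.1) = 81.17 dB.
Combined: 10·log₁₀(10^(74.56/10)+10^(81.17/10)) = 82.0 dB SPL.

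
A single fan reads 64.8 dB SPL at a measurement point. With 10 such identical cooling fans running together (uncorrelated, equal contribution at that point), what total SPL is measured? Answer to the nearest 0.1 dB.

10 equal incoherent sources raise the level by 10·log₁₀(10) = 10.00 dB.
L_total = 64.8 + 10.00 = 74.8 dB SPL.

74.8 dB SPL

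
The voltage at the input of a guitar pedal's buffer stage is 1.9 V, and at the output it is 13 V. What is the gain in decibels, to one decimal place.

16.7 dB

Voltage is an amplitude quantity, so gain = 20·log₁₀(V_out/V_in).
20·log₁₀(13/1.9) = 20·log₁₀(6.842) = 16.7 dB.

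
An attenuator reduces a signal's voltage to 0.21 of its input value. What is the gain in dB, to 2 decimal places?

For a voltage ratio, dB = 20·log₁₀(V₂/V₁).
20·log₁₀(0.21) = -13.56 dB.

-13.56 dB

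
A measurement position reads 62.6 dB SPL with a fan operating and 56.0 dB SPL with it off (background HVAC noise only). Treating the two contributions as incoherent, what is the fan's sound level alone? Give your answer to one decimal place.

61.5 dB SPL

Remove the background by subtracting linear intensities:
L_src = 10·log₁₀(10^(62.6/10) − 10^(56.0/10)) = 10·log₁₀(1422000) = 61.5 dB SPL.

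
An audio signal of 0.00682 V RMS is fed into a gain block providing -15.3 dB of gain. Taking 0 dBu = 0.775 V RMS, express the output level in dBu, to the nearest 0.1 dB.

-56.4 dBu

Input level: 20·log₁₀(0.00682/0.775) = -41.11 dBu.
Output: -41.11 − 15.3 = -56.4 dBu.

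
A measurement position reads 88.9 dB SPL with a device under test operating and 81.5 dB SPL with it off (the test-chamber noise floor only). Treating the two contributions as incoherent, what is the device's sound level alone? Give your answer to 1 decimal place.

Remove the background by subtracting linear intensities:
L_src = 10·log₁₀(10^(88.9/10) − 10^(81.5/10)) = 10·log₁₀(635000000) = 88.0 dB SPL.

88.0 dB SPL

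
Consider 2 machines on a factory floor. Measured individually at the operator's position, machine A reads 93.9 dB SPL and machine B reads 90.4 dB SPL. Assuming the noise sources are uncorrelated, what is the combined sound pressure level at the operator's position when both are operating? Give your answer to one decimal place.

95.5 dB SPL

Uncorrelated sources add in intensity (power), not in dB.
L_total = 10·log₁₀(10^(93.9/10) + 10^(90.4/10)) = 10·log₁₀(3551000000) = 95.5 dB SPL.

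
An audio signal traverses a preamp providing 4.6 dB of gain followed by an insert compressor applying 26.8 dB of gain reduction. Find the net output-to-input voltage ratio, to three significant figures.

0.0776

Net gain = 4.6 + (−26.8) = -22.2 dB.
Voltage ratio = 10^(-22.2/20) = 0.0776.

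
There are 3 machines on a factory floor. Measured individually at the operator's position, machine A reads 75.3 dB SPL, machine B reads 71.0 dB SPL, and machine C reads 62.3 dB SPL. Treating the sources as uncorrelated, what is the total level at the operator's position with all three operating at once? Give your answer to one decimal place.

76.8 dB SPL

Incoherent sources sum as intensities:
L_total = 10·log₁₀(10^(75.3/10) + 10^(71.0/10) + 10^(62.3/10)) = 10·log₁₀(48170000) = 76.8 dB SPL.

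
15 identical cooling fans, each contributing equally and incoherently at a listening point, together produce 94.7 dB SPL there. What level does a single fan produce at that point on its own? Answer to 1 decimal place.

15 equal incoherent sources add 10·log₁₀(15) = 11.76 dB over one source.
L_one = 94.7 − 11.76 = 82.9 dB SPL.

82.9 dB SPL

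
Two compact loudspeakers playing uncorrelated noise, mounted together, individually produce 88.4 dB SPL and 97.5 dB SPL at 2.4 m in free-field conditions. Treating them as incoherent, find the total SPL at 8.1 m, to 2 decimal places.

Combined at 2.4 m: 10·log₁₀(10^(88.4/10)+10^(97.5/10)) = 98.004 dB SPL.
Then apply −20·log₁₀(8.1/2.4) = -10.565 dB → 87.44 dB SPL.

87.44 dB SPL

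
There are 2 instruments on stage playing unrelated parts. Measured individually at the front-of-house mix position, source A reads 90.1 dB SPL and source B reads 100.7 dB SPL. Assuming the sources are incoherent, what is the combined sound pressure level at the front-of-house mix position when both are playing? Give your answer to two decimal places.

101.06 dB SPL

Add the sources as powers (linear), then convert back to dB:
L_total = 10·log₁₀(10^(90.1/10) + 10^(100.7/10)) = 10·log₁₀(12772000000) = 101.06 dB SPL.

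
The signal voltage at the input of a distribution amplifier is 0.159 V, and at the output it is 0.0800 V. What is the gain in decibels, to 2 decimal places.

Voltage is an amplitude quantity, so gain = 20·log₁₀(V_out/V_in).
20·log₁₀(0.0800/0.159) = 20·log₁₀(0.5031) = -5.97 dB.

-5.97 dB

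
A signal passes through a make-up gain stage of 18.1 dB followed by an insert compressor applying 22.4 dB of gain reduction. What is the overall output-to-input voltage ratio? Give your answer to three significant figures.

0.610

Net gain = 18.1 + (−22.4) = -4.3 dB.
Voltage ratio = 10^(-4.3/20) = 0.610.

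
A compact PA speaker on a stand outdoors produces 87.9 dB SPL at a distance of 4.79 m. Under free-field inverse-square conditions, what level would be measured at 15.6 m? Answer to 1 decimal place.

77.6 dB SPL

Free-field point source: level drops by 20·log₁₀ of the distance ratio.
ΔL = −20·log₁₀(15.6/4.79) = -10.26 dB, so L₂ = 87.9 + (-10.26) = 77.6 dB SPL.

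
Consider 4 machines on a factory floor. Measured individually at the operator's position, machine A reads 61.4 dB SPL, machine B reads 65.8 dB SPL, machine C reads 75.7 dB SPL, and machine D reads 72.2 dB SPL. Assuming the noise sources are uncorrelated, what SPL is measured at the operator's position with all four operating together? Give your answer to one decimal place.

77.7 dB SPL

Uncorrelated sources add in intensity (power), not in dB.
L_total = 10·log₁₀(10^(61.4/10) + 10^(65.8/10) + 10^(75.7/10) + 10^(72.2/10)) = 10·log₁₀(58930000) = 77.7 dB SPL.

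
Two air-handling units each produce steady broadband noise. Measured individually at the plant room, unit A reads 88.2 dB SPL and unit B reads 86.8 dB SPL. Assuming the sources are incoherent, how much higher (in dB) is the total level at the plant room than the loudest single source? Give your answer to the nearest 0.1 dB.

Add the sources as powers (linear), then convert back to dB:
L_total = 10·log₁₀(10^(88.2/10) + 10^(86.8/10)) = 90.57 dB SPL.
Excess over the loudest (88.2 dB): 90.57 − 88.2 = 2.4 dB.

2.4 dB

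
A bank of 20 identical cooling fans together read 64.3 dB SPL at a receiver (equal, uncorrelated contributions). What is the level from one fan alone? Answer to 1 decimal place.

20 equal incoherent sources add 10·log₁₀(20) = 13.01 dB over one source.
L_one = 64.3 − 13.01 = 51.3 dB SPL.

51.3 dB SPL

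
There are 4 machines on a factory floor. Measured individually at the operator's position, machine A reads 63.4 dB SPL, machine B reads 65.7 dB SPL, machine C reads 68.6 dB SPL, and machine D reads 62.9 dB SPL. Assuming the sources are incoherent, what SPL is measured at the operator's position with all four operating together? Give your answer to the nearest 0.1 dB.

71.8 dB SPL

Add the sources as powers (linear), then convert back to dB:
L_total = 10·log₁₀(10^(63.4/10) + 10^(65.7/10) + 10^(68.6/10) + 10^(62.9/10)) = 10·log₁₀(15100000) = 71.8 dB SPL.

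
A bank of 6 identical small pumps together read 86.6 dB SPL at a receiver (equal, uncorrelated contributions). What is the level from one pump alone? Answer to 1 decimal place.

78.8 dB SPL

6 equal incoherent sources add 10·log₁₀(6) = 7.78 dB over one source.
L_one = 86.6 − 7.78 = 78.8 dB SPL.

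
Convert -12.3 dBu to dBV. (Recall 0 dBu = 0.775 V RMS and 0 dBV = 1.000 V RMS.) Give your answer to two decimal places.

The offset between the scales is 20·log₁₀(0.775/1.000) = −2.214 dB.
So dBV = -12.3 − 2.214 = -14.51 dBV.

-14.51 dBV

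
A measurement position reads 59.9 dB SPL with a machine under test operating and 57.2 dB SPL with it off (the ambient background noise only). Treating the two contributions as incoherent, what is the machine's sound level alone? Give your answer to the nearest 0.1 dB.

Background correction is a power subtraction:
L_src = 10·log₁₀(10^(59.9/10) − 10^(57.2/10)) = 10·log₁₀(452400) = 56.6 dB SPL.

56.6 dB SPL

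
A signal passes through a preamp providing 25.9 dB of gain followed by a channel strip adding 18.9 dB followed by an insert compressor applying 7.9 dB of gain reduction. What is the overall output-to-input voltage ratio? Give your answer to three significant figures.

70.0

Net gain = 25.9 + 18.9 + (−7.9) = 36.9 dB.
Voltage ratio = 10^(36.9/20) = 70.0.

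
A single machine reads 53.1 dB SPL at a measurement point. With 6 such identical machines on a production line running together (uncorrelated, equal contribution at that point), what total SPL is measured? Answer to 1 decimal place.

60.9 dB SPL

6 equal incoherent sources raise the level by 10·log₁₀(6) = 7.78 dB.
L_total = 53.1 + 7.78 = 60.9 dB SPL.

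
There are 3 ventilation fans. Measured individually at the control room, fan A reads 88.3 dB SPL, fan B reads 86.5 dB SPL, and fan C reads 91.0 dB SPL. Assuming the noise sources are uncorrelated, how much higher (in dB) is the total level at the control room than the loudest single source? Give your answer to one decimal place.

2.8 dB

Uncorrelated sources add in intensity (power), not in dB.
L_total = 10·log₁₀(10^(88.3/10) + 10^(86.5/10) + 10^(91.0/10)) = 93.77 dB SPL.
Excess over the loudest (91.0 dB): 93.77 − 91.0 = 2.8 dB.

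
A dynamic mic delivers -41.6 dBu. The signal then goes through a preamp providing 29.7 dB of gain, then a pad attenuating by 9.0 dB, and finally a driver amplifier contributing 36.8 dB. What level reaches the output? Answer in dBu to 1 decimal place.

In dB, series stages simply add:
-41.6 + 29.7 − 9.0 + 36.8 = +15.9 dBu.

+15.9 dBu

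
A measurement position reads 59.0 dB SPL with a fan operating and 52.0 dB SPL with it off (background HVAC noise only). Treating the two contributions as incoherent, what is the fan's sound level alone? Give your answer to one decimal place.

Background correction is a power subtraction:
L_src = 10·log₁₀(10^(59.0/10) − 10^(52.0/10)) = 10·log₁₀(635800) = 58.0 dB SPL.

58.0 dB SPL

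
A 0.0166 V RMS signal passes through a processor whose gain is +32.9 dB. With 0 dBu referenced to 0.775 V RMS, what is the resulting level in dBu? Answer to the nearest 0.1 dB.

Input level: 20·log₁₀(0.0166/0.775) = -33.38 dBu.
Output: -33.38 + 32.9 = -0.5 dBu.

-0.5 dBu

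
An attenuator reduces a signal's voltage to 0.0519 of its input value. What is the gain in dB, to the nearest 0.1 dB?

Voltage is an amplitude quantity, so gain = 20·log₁₀(V_out/V_in).
20·log₁₀(0.0519) = -25.7 dB.

-25.7 dB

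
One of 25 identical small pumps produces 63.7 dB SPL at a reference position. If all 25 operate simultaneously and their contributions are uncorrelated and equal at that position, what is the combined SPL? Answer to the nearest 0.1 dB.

25 equal incoherent sources raise the level by 10·log₁₀(25) = 13.98 dB.
L_total = 63.7 + 13.98 = 77.7 dB SPL.

77.7 dB SPL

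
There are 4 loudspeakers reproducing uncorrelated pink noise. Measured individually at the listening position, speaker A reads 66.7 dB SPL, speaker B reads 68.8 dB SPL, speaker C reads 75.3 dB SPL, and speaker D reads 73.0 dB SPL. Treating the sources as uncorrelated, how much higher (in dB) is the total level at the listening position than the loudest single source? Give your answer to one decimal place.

Add the sources as powers (linear), then convert back to dB:
L_total = 10·log₁₀(10^(66.7/10) + 10^(68.8/10) + 10^(75.3/10) + 10^(73.0/10)) = 78.20 dB SPL.
Excess over the loudest (75.3 dB): 78.20 − 75.3 = 2.9 dB.

2.9 dB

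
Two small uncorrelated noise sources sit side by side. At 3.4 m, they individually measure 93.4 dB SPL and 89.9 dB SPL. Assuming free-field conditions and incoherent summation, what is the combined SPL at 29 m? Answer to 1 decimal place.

Combined at 3.4 m: 10·log₁₀(10^(93.4/10)+10^(89.9/10)) = 95.00 dB SPL.
Then apply −20·log₁₀(29/3.4) = -18.62 dB → 76.4 dB SPL.

76.4 dB SPL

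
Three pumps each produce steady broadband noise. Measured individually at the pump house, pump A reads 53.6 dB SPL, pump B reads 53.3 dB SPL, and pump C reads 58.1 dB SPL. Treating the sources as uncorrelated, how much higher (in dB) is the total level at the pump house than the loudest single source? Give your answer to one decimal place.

Add the sources as powers (linear), then convert back to dB:
L_total = 10·log₁₀(10^(53.6/10) + 10^(53.3/10) + 10^(58.1/10)) = 60.37 dB SPL.
Excess over the loudest (58.1 dB): 60.37 − 58.1 = 2.3 dB.

2.3 dB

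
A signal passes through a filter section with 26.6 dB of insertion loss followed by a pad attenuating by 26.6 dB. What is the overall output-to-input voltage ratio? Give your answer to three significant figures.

Net gain = (−26.6) + (−26.6) = -53.2 dB.
Voltage ratio = 10^(-53.2/20) = 0.00219.

0.00219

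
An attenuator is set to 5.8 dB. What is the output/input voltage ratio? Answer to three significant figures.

0.513

Voltage ratio = 10^(dB/20).
10^(-5.8/20) = 10^(-0.2900) = 0.513.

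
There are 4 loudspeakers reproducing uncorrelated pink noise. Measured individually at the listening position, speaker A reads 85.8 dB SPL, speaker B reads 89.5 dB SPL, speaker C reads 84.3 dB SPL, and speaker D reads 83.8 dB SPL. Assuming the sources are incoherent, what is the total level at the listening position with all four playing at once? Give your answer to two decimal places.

Incoherent sources sum as intensities:
L_total = 10·log₁₀(10^(85.8/10) + 10^(89.5/10) + 10^(84.3/10) + 10^(83.8/10)) = 10·log₁₀(1780000000) = 92.51 dB SPL.

92.51 dB SPL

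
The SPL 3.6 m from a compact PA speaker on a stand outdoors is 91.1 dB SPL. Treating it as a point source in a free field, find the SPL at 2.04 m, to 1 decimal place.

96.0 dB SPL

Free-field point source: level drops by 20·log₁₀ of the distance ratio.
ΔL = −20·log₁₀(2.04/3.6) = 4.93 dB, so L₂ = 91.1 + (4.93) = 96.0 dB SPL.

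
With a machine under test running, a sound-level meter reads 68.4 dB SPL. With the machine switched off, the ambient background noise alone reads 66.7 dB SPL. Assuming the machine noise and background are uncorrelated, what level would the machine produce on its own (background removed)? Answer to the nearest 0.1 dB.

63.5 dB SPL

Remove the background by subtracting linear intensities:
L_src = 10·log₁₀(10^(68.4/10) − 10^(66.7/10)) = 10·log₁₀(2241000) = 63.5 dB SPL.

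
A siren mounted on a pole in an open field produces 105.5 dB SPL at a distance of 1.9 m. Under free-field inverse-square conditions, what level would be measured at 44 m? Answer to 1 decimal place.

78.2 dB SPL

Free-field point source: level drops by 20·log₁₀ of the distance ratio.
ΔL = −20·log₁₀(44/1.9) = -27.29 dB, so L₂ = 105.5 + (-27.29) = 78.2 dB SPL.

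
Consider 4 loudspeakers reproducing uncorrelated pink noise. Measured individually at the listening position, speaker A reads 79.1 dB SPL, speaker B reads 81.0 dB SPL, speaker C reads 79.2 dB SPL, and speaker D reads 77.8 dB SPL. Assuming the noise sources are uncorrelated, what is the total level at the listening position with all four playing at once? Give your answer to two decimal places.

85.45 dB SPL

Incoherent sources sum as intensities:
L_total = 10·log₁₀(10^(79.1/10) + 10^(81.0/10) + 10^(79.2/10) + 10^(77.8/10)) = 10·log₁₀(350600000) = 85.45 dB SPL.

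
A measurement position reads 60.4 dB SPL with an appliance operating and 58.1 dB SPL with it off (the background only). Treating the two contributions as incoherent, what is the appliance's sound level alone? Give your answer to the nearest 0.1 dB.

Subtract intensities: L_src = 10·log₁₀(10^(L_total/10) − 10^(L_bg/10)).
L_src = 10·log₁₀(10^(60.4/10) − 10^(58.1/10)) = 10·log₁₀(450800) = 56.5 dB SPL.

56.5 dB SPL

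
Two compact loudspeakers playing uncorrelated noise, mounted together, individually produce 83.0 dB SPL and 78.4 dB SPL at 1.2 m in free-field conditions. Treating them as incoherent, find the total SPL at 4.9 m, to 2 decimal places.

72.07 dB SPL

Combined at 1.2 m: 10·log₁₀(10^(83.0/10)+10^(78.4/10)) = 84.293 dB SPL.
Then apply −20·log₁₀(4.9/1.2) = -12.220 dB → 72.07 dB SPL.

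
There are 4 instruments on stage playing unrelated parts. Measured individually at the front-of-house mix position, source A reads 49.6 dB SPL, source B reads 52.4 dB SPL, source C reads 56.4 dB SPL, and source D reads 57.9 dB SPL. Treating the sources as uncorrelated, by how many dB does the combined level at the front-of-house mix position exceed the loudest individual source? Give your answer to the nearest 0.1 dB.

Add the sources as powers (linear), then convert back to dB:
L_total = 10·log₁₀(10^(49.6/10) + 10^(52.4/10) + 10^(56.4/10) + 10^(57.9/10)) = 61.20 dB SPL.
Excess over the loudest (57.9 dB): 61.20 − 57.9 = 3.3 dB.

3.3 dB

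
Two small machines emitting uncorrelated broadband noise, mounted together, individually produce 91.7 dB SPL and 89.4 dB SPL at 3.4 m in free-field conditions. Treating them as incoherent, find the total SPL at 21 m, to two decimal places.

77.90 dB SPL

Combined at 3.4 m: 10·log₁₀(10^(91.7/10)+10^(89.4/10)) = 93.711 dB SPL.
Then apply −20·log₁₀(21/3.4) = -15.815 dB → 77.90 dB SPL.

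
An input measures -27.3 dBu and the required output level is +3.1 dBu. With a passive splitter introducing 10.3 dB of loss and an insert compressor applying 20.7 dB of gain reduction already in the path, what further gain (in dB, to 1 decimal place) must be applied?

61.4 dB

The required make-up gain is the shortfall in the dB sum.
G = +3.1 − (-27.3) + 10.3 + 20.7 = 61.4 dB.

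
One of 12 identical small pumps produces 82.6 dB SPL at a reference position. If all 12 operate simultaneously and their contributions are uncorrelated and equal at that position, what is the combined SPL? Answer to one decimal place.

12 equal incoherent sources raise the level by 10·log₁₀(12) = 10.79 dB.
L_total = 82.6 + 10.79 = 93.4 dB SPL.

93.4 dB SPL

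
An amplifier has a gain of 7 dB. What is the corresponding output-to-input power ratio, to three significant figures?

5.01

Power ratio = 10^(dB/10).
10^(7/10) = 10^(0.7000) = 5.01.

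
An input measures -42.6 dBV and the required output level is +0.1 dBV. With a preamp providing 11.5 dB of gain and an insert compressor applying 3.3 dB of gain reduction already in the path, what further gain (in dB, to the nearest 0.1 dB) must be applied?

34.5 dB

The required make-up gain is the shortfall in the dB sum.
G = +0.1 − (-42.6) − 11.5 + 3.3 = 34.5 dB.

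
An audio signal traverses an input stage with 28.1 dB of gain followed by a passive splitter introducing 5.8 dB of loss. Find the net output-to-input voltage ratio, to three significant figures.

Net gain = 28.1 + (−5.8) = 22.3 dB.
Voltage ratio = 10^(22.3/20) = 13.0.

13.0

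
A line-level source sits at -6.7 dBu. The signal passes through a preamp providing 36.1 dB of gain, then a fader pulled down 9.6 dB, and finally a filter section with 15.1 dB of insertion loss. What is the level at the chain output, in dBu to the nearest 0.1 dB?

Cascaded gains and losses add directly in dB.
-6.7 + 36.1 − 9.6 − 15.1 = +4.7 dBu.

+4.7 dBu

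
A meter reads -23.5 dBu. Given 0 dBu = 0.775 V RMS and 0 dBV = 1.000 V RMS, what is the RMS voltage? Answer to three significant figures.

V = 0.775 V × 10^(-23.5/20).
= 0.775 × 0.06683 = 0.0518 V.

0.0518 V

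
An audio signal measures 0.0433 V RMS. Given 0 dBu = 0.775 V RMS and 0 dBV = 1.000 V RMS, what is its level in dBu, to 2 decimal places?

-25.06 dBu

dBu = 20·log₁₀(V / 0.775 V).
20·log₁₀(0.0433/0.775) = -25.06 dBu.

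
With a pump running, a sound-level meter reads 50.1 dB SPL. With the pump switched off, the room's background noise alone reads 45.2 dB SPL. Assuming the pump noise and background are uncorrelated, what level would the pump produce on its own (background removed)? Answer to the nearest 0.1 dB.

48.4 dB SPL

Subtract intensities: L_src = 10·log₁₀(10^(L_total/10) − 10^(L_bg/10)).
L_src = 10·log₁₀(10^(50.1/10) − 10^(45.2/10)) = 10·log₁₀(69220) = 48.4 dB SPL.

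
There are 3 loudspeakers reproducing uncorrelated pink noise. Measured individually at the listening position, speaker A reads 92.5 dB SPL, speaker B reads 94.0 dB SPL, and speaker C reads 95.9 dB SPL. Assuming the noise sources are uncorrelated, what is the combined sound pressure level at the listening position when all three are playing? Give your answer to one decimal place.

Add the sources as powers (linear), then convert back to dB:
L_total = 10·log₁₀(10^(92.5/10) + 10^(94.0/10) + 10^(95.9/10)) = 10·log₁₀(8181000000) = 99.1 dB SPL.

99.1 dB SPL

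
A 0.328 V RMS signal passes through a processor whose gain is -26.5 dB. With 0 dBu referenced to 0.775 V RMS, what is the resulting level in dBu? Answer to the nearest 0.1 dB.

Input level: 20·log₁₀(0.328/0.775) = -7.47 dBu.
Output: -7.47 − 26.5 = -34.0 dBu.

-34.0 dBu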